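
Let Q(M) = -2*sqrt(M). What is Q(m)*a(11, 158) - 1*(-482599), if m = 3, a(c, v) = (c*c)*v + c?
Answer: 482599 - 38258*sqrt(3) ≈ 4.1633e+5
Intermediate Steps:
a(c, v) = c + v*c**2 (a(c, v) = c**2*v + c = v*c**2 + c = c + v*c**2)
Q(m)*a(11, 158) - 1*(-482599) = (-2*sqrt(3))*(11*(1 + 11*158)) - 1*(-482599) = (-2*sqrt(3))*(11*(1 + 1738)) + 482599 = (-2*sqrt(3))*(11*1739) + 482599 = -2*sqrt(3)*19129 + 482599 = -38258*sqrt(3) + 482599 = 482599 - 38258*sqrt(3)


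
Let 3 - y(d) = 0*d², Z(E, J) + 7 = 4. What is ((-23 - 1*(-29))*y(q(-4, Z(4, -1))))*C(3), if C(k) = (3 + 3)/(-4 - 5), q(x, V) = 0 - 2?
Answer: -12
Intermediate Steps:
Z(E, J) = -3 (Z(E, J) = -7 + 4 = -3)
q(x, V) = -2
C(k) = -⅔ (C(k) = 6/(-9) = 6*(-⅑) = -⅔)
y(d) = 3 (y(d) = 3 - 0*d² = 3 - 1*0 = 3 + 0 = 3)
((-23 - 1*(-29))*y(q(-4, Z(4, -1))))*C(3) = ((-23 - 1*(-29))*3)*(-⅔) = ((-23 + 29)*3)*(-⅔) = (6*3)*(-⅔) = 18*(-⅔) = -12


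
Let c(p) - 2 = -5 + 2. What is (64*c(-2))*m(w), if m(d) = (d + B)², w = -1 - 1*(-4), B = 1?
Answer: -1024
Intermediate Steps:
w = 3 (w = -1 + 4 = 3)
m(d) = (1 + d)² (m(d) = (d + 1)² = (1 + d)²)
c(p) = -1 (c(p) = 2 + (-5 + 2) = 2 - 3 = -1)
(64*c(-2))*m(w) = (64*(-1))*(1 + 3)² = -64*4² = -64*16 = -1024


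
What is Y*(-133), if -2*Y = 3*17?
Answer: 6783/2 ≈ 3391.5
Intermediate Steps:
Y = -51/2 (Y = -3*17/2 = -1/2*51 = -51/2 ≈ -25.500)
Y*(-133) = -51/2*(-133) = 6783/2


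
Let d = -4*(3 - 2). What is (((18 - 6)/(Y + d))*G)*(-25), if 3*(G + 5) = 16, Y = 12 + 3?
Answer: -100/11 ≈ -9.0909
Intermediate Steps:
Y = 15
G = ⅓ (G = -5 + (⅓)*16 = -5 + 16/3 = ⅓ ≈ 0.33333)
d = -4 (d = -4*1 = -4)
(((18 - 6)/(Y + d))*G)*(-25) = (((18 - 6)/(15 - 4))*(⅓))*(-25) = ((12/11)*(⅓))*(-25) = (4/11)*(-25) = -100/11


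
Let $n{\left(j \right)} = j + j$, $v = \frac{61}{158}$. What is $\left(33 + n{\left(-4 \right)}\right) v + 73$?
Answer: $\frac{13059}{158} \approx 82.652$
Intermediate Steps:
$v = \frac{61}{158}$ ($v = 61 \cdot \frac{1}{158} = \frac{61}{158} \approx 0.38608$)
$n{\left(j \right)} = 2 j$
$\left(33 + n{\left(-4 \right)}\right) v + 73 = \left(33 + 2 \left(-4\right)\right) \frac{61}{158} + 73 = \left(33 - 8\right) \frac{61}{158} + 73 = 25 \cdot \frac{61}{158} + 73 = \frac{1525}{158} + 73 = \frac{13059}{158}$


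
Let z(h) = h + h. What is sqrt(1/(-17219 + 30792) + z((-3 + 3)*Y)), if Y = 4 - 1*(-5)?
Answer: sqrt(277)/1939 ≈ 0.0085835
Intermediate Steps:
Y = 9 (Y = 4 + 5 = 9)
z(h) = 2*h
sqrt(1/(-17219 + 30792) + z((-3 + 3)*Y)) = sqrt(1/(-17219 + 30792) + 2*((-3 + 3)*9)) = sqrt(1/13573 + 2*(0*9)) = sqrt(1/13573 + 2*0) = sqrt(1/13573 + 0) = sqrt(1/13573) = sqrt(277)/1939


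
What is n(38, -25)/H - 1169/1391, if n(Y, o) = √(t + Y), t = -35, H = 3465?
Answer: -1169/1391 + √3/3465 ≈ -0.83990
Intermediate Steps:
n(Y, o) = √(-35 + Y)
n(38, -25)/H - 1169/1391 = √(-35 + 38)/3465 - 1169/1391 = √3*(1/3465) - 1169*1/1391 = √3/3465 - 1169/1391 = -1169/1391 + √3/3465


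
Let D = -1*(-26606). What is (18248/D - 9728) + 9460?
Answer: -3556080/13303 ≈ -267.31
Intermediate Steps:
D = 26606
(18248/D - 9728) + 9460 = (18248/26606 - 9728) + 9460 = (18248*(1/26606) - 9728) + 9460 = (9124/13303 - 9728) + 9460 = -129402460/13303 + 9460 = -3556080/13303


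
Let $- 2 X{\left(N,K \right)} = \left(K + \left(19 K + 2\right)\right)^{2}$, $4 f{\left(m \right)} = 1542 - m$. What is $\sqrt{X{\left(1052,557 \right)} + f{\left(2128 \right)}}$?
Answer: $\frac{i \sqrt{248288914}}{2} \approx 7878.6 i$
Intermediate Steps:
$f{\left(m \right)} = \frac{771}{2} - \frac{m}{4}$ ($f{\left(m \right)} = \frac{1542 - m}{4} = \frac{771}{2} - \frac{m}{4}$)
$X{\left(N,K \right)} = - \frac{\left(2 + 20 K\right)^{2}}{2}$ ($X{\left(N,K \right)} = - \frac{\left(K + \left(19 K + 2\right)\right)^{2}}{2} = - \frac{\left(K + \left(2 + 19 K\right)\right)^{2}}{2} = - \frac{\left(2 + 20 K\right)^{2}}{2}$)
$\sqrt{X{\left(1052,557 \right)} + f{\left(2128 \right)}} = \sqrt{- 2 \left(1 + 10 \cdot 557\right)^{2} + \left(\frac{771}{2} - 532\right)} = \sqrt{- 2 \left(1 + 5570\right)^{2} + \left(\frac{771}{2} - 532\right)} = \sqrt{- 2 \cdot 5571^{2} - \frac{293}{2}} = \sqrt{\left(-2\right) 31036041 - \frac{293}{2}} = \sqrt{-62072082 - \frac{293}{2}} = \sqrt{- \frac{124144457}{2}} = \frac{i \sqrt{248288914}}{2}$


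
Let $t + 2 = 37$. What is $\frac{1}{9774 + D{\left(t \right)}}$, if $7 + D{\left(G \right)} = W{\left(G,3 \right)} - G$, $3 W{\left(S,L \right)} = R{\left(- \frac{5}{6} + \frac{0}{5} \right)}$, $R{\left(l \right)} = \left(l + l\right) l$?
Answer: $\frac{54}{525553} \approx 0.00010275$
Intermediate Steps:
$t = 35$ ($t = -2 + 37 = 35$)
$R{\left(l \right)} = 2 l^{2}$ ($R{\left(l \right)} = 2 l l = 2 l^{2}$)
$W{\left(S,L \right)} = \frac{25}{54}$ ($W{\left(S,L \right)} = \frac{2 \left(- \frac{5}{6} + \frac{0}{5}\right)^{2}}{3} = \frac{2 \left(\left(-5\right) \frac{1}{6} + 0 \cdot \frac{1}{5}\right)^{2}}{3} = \frac{2 \left(- \frac{5}{6} + 0\right)^{2}}{3} = \frac{2 \left(- \frac{5}{6}\right)^{2}}{3} = \frac{2 \cdot \frac{25}{36}}{3} = \frac{1}{3} \cdot \frac{25}{18} = \frac{25}{54}$)
$D{\left(G \right)} = - \frac{353}{54} - G$ ($D{\left(G \right)} = -7 - \left(- \frac{25}{54} + G\right) = - \frac{353}{54} - G$)
$\frac{1}{9774 + D{\left(t \right)}} = \frac{1}{9774 - \frac{2243}{54}} = \frac{1}{\frac{525553}{54}} = \frac{54}{525553}$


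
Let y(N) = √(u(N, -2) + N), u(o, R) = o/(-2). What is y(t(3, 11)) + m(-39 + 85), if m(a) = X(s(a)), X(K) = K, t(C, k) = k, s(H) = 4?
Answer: 4 + √22/2 ≈ 6.3452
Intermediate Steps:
m(a) = 4
u(o, R) = -o/2 (u(o, R) = o*(-½) = -o/2)
y(N) = √2*√N/2 (y(N) = √(-N/2 + N) = √(N/2) = √2*√N/2)
y(t(3, 11)) + m(-39 + 85) = √2*√11/2 + 4 = √22/2 + 4 = 4 + √22/2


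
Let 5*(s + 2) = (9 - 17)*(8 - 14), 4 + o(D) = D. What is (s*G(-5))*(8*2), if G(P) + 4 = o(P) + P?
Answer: -10944/5 ≈ -2188.8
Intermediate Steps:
o(D) = -4 + D
s = 38/5 (s = -2 + ((9 - 17)*(8 - 14))/5 = -2 + (-8*(-6))/5 = -2 + (1/5)*48 = -2 + 48/5 = 38/5 ≈ 7.6000)
G(P) = -8 + 2*P (G(P) = -4 + ((-4 + P) + P) = -4 + (-4 + 2*P) = -8 + 2*P)
(s*G(-5))*(8*2) = (38*(-8 + 2*(-5))/5)*(8*2) = (38*(-8 - 10)/5)*16 = ((38/5)*(-18))*16 = -684/5*16 = -10944/5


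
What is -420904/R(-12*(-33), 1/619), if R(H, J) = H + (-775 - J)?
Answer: 130269788/117301 ≈ 1110.6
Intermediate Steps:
R(H, J) = -775 + H - J
-420904/R(-12*(-33), 1/619) = -420904/(-775 - 12*(-33) - 1/619) = -420904/(-775 + 396 - 1*1/619) = -420904/(-775 + 396 - 1/619) = -420904/(-234602/619) = -420904*(-619/234602) = 130269788/117301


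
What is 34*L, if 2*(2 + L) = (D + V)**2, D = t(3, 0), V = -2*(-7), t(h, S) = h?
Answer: 4845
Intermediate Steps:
V = 14
D = 3
L = 285/2 (L = -2 + (3 + 14)**2/2 = -2 + (1/2)*17**2 = -2 + (1/2)*289 = -2 + 289/2 = 285/2 ≈ 142.50)
34*L = 34*(285/2) = 4845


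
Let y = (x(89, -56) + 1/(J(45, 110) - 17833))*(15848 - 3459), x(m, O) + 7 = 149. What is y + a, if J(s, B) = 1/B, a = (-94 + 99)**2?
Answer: 3451019956637/1961629 ≈ 1.7593e+6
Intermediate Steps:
x(m, O) = 142 (x(m, O) = -7 + 149 = 142)
a = 25 (a = 5**2 = 25)
y = 3450970915912/1961629 (y = (142 + 1/(1/110 - 17833))*(15848 - 3459) = (142 + 1/(1/110 - 17833))*12389 = (142 + 1/(-1961629/110))*12389 = (142 - 110/1961629)*12389 = (278551208/1961629)*12389 = 3450970915912/1961629 ≈ 1.7592e+6)
y + a = 3450970915912/1961629 + 25 = 3451019956637/1961629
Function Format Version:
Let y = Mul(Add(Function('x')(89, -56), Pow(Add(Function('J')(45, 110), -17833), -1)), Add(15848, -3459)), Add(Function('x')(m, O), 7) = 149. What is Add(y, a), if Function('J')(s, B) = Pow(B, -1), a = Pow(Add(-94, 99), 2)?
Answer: Rational(3451019956637, 1961629) ≈ 1.7593e+6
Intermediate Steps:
Function('x')(m, O) = 142 (Function('x')(m, O) = Add(-7, 149) = 142)
a = 25 (a = Pow(5, 2) = 25)
y = Rational(3450970915912, 1961629) (y = Mul(Add(142, Pow(Add(Pow(110, -1), -17833), -1)), Add(15848, -3459)) = Mul(Add(142, Pow(Add(Rational(1, 110), -17833), -1)), 12389) = Mul(Add(142, Pow(Rational(-1961629, 110), -1)), 12389) = Mul(Add(142, Rational(-110, 1961629)), 12389) = Mul(Rational(278551208, 1961629), 12389) = Rational(3450970915912, 1961629) ≈ 1.7592e+6)
Add(y, a) = Add(Rational(3450970915912, 1961629), 25) = Rational(3451019956637, 1961629)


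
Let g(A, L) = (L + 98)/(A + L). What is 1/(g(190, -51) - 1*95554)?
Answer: -139/13281959 ≈ -1.0465e-5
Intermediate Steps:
g(A, L) = (98 + L)/(A + L)
1/(g(190, -51) - 1*95554) = 1/((98 - 51)/(190 - 51) - 1*95554) = 1/(47/139 - 95554) = 1/(-13281959/139) = -139/13281959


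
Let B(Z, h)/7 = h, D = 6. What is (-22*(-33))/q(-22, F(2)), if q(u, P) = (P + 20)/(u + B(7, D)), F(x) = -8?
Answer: 1210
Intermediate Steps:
B(Z, h) = 7*h
q(u, P) = (20 + P)/(42 + u) (q(u, P) = (P + 20)/(u + 7*6) = (20 + P)/(u + 42) = (20 + P)/(42 + u))
(-22*(-33))/q(-22, F(2)) = (-22*(-33))/(((20 - 8)/(42 - 22))) = 726/((12/20)) = 726/(((1/20)*12)) = 726/(⅗) = 726*(5/3) = 1210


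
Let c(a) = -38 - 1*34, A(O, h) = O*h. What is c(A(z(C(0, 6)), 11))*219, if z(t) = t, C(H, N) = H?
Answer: -15768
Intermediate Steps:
c(a) = -72 (c(a) = -38 - 34 = -72)
c(A(z(C(0, 6)), 11))*219 = -72*219 = -15768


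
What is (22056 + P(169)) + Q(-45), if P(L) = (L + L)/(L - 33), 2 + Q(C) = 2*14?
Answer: 1501745/68 ≈ 22085.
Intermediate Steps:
Q(C) = 26 (Q(C) = -2 + 2*14 = -2 + 28 = 26)
P(L) = 2*L/(-33 + L) (P(L) = (2*L)/(-33 + L) = 2*L/(-33 + L))
(22056 + P(169)) + Q(-45) = (22056 + 2*169/(-33 + 169)) + 26 = (22056 + 2*169/136) + 26 = (22056 + 2*169*(1/136)) + 26 = (22056 + 169/68) + 26 = 1499977/68 + 26 = 1501745/68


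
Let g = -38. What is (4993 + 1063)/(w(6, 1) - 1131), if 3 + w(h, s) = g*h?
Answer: -3028/681 ≈ -4.4464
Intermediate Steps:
w(h, s) = -3 - 38*h
(4993 + 1063)/(w(6, 1) - 1131) = (4993 + 1063)/((-3 - 38*6) - 1131) = 6056/((-3 - 228) - 1131) = 6056/(-231 - 1131) = 6056/(-1362) = 6056*(-1/1362) = -3028/681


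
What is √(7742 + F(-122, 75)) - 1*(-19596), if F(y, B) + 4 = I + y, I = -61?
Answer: 19596 + √7555 ≈ 19683.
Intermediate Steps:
F(y, B) = -65 + y (F(y, B) = -4 + (-61 + y) = -65 + y)
√(7742 + F(-122, 75)) - 1*(-19596) = √(7742 + (-65 - 122)) - 1*(-19596) = √(7742 - 187) + 19596 = √7555 + 19596 = 19596 + √7555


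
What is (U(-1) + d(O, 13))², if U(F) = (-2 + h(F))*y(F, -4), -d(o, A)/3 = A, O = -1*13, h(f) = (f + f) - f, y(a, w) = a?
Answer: 1296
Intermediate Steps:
h(f) = f (h(f) = 2*f - f = f)
O = -13
d(o, A) = -3*A
U(F) = F*(-2 + F) (U(F) = (-2 + F)*F = F*(-2 + F))
(U(-1) + d(O, 13))² = (-(-2 - 1) - 3*13)² = (-1*(-3) - 39)² = (3 - 39)² = (-36)² = 1296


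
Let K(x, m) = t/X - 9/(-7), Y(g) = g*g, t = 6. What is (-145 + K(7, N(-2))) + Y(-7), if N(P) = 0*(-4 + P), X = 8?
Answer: -2631/28 ≈ -93.964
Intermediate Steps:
Y(g) = g**2
N(P) = 0
K(x, m) = 57/28 (K(x, m) = 6/8 - 9/(-7) = 6*(1/8) - 9*(-1/7) = 3/4 + 9/7 = 57/28)
(-145 + K(7, N(-2))) + Y(-7) = (-145 + 57/28) + (-7)**2 = -4003/28 + 49 = -2631/28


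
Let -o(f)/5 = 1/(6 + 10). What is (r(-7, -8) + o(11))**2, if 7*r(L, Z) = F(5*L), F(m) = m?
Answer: 7225/256 ≈ 28.223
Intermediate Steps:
o(f) = -5/16 (o(f) = -5/(6 + 10) = -5/16)
r(L, Z) = 5*L/7 (r(L, Z) = (5*L)/7 = 5*L/7)
(r(-7, -8) + o(11))**2 = ((5/7)*(-7) - 5/16)**2 = (-5 - 5/16)**2 = (-85/16)**2 = 7225/256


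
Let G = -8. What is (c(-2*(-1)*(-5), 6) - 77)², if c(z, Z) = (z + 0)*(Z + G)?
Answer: 3249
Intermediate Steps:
c(z, Z) = z*(-8 + Z) (c(z, Z) = (z + 0)*(Z - 8) = z*(-8 + Z))
(c(-2*(-1)*(-5), 6) - 77)² = ((-2*(-1)*(-5))*(-8 + 6) - 77)² = ((2*(-5))*(-2) - 77)² = (-10*(-2) - 77)² = (20 - 77)² = (-57)² = 3249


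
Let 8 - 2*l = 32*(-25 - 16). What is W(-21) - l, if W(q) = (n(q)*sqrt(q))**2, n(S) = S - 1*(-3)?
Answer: -7464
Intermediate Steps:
n(S) = 3 + S (n(S) = S + 3 = 3 + S)
W(q) = q*(3 + q)**2 (W(q) = ((3 + q)*sqrt(q))**2 = (sqrt(q)*(3 + q))**2 = q*(3 + q)**2)
l = 660 (l = 4 - 16*(-25 - 16) = 4 - 16*(-41) = 4 - 1/2*(-1312) = 4 + 656 = 660)
W(-21) - l = -21*(3 - 21)**2 - 1*660 = -21*(-18)**2 - 660 = -21*324 - 660 = -6804 - 660 = -7464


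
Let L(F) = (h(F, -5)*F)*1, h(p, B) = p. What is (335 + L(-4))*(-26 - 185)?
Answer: -74061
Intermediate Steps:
L(F) = F² (L(F) = (F*F)*1 = F²*1 = F²)
(335 + L(-4))*(-26 - 185) = (335 + (-4)²)*(-26 - 185) = (335 + 16)*(-211) = 351*(-211) = -74061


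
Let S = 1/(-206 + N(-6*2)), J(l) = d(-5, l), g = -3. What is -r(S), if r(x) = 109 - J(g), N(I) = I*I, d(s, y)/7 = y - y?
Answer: -109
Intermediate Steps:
d(s, y) = 0 (d(s, y) = 7*(y - y) = 7*0 = 0)
J(l) = 0
N(I) = I²
S = -1/62 (S = 1/(-206 + (-6*2)²) = 1/(-206 + (-12)²) = 1/(-206 + 144) = 1/(-62) = -1/62 ≈ -0.016129)
r(x) = 109 (r(x) = 109 - 1*0 = 109 + 0 = 109)
-r(S) = -1*109 = -109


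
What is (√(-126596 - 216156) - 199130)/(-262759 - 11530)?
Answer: 199130/274289 - 4*I*√21422/274289 ≈ 0.72599 - 0.0021344*I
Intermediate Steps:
(√(-126596 - 216156) - 199130)/(-262759 - 11530) = (√(-342752) - 199130)/(-274289) = (4*I*√21422 - 199130)*(-1/274289) = (-199130 + 4*I*√21422)*(-1/274289) = 199130/274289 - 4*I*√21422/274289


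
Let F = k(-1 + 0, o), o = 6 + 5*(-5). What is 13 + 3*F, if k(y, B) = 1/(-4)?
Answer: 49/4 ≈ 12.250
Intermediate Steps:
o = -19 (o = 6 - 25 = -19)
k(y, B) = -1/4
F = -1/4 ≈ -0.25000
13 + 3*F = 13 + 3*(-1/4) = 13 - 3/4 = 49/4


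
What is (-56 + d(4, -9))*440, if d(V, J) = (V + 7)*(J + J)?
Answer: -111760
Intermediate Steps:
d(V, J) = 2*J*(7 + V) (d(V, J) = (7 + V)*(2*J) = 2*J*(7 + V))
(-56 + d(4, -9))*440 = (-56 + 2*(-9)*(7 + 4))*440 = (-56 + 2*(-9)*11)*440 = (-56 - 198)*440 = -254*440 = -111760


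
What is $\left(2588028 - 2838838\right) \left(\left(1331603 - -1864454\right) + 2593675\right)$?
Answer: $-1452122682920$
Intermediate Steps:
$\left(2588028 - 2838838\right) \left(\left(1331603 - -1864454\right) + 2593675\right) = \left(2588028 - 2838838\right) \left(\left(1331603 + 1864454\right) + 2593675\right) = - 250810 \left(3196057 + 2593675\right) = \left(-250810\right) 5789732 = -1452122682920$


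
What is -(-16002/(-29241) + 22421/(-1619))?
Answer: 69967247/5260131 ≈ 13.301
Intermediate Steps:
-(-16002/(-29241) + 22421/(-1619)) = -(-16002*(-1/29241) + 22421*(-1/1619)) = -(1778/3249 - 22421/1619) = -1*(-69967247/5260131) = 69967247/5260131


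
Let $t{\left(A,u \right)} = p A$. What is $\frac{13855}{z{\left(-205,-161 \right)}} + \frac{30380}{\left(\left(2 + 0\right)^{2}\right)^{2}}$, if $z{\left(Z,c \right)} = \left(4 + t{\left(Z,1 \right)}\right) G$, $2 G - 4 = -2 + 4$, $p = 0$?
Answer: $\frac{9160}{3} \approx 3053.3$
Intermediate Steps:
$t{\left(A,u \right)} = 0$ ($t{\left(A,u \right)} = 0 A = 0$)
$G = 3$ ($G = 2 + \frac{-2 + 4}{2} = 2 + \frac{1}{2} \cdot 2 = 2 + 1 = 3$)
$z{\left(Z,c \right)} = 12$ ($z{\left(Z,c \right)} = \left(4 + 0\right) 3 = 4 \cdot 3 = 12$)
$\frac{13855}{z{\left(-205,-161 \right)}} + \frac{30380}{\left(\left(2 + 0\right)^{2}\right)^{2}} = \frac{13855}{12} + \frac{30380}{\left(\left(2 + 0\right)^{2}\right)^{2}} = 13855 \cdot \frac{1}{12} + \frac{30380}{\left(2^{2}\right)^{2}} = \frac{13855}{12} + \frac{30380}{4^{2}} = \frac{13855}{12} + \frac{30380}{16} = \frac{13855}{12} + 30380 \cdot \frac{1}{16} = \frac{13855}{12} + \frac{7595}{4} = \frac{9160}{3}$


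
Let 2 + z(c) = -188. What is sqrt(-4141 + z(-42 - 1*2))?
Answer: I*sqrt(4331) ≈ 65.81*I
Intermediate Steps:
z(c) = -190 (z(c) = -2 - 188 = -190)
sqrt(-4141 + z(-42 - 1*2)) = sqrt(-4141 - 190) = sqrt(-4331) = I*sqrt(4331)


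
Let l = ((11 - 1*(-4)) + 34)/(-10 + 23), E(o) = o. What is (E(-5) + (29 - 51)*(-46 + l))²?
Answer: 144312169/169 ≈ 8.5392e+5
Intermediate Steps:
l = 49/13 (l = ((11 + 4) + 34)/13 = (15 + 34)*(1/13) = 49*(1/13) = 49/13 ≈ 3.7692)
(E(-5) + (29 - 51)*(-46 + l))² = (-5 + (29 - 51)*(-46 + 49/13))² = (-5 - 22*(-549/13))² = (-5 + 12078/13)² = (12013/13)² = 144312169/169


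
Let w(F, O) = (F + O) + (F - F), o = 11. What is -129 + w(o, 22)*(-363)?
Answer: -12108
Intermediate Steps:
w(F, O) = F + O (w(F, O) = (F + O) + 0 = F + O)
-129 + w(o, 22)*(-363) = -129 + (11 + 22)*(-363) = -129 + 33*(-363) = -129 - 11979 = -12108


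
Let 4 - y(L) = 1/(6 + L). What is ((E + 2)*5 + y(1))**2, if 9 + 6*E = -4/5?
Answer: 57121/1764 ≈ 32.382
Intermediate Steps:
E = -49/30 (E = -3/2 + (-4/5)/6 = -3/2 + (-4*1/5)/6 = -3/2 + (1/6)*(-4/5) = -3/2 - 2/15 = -49/30 ≈ -1.6333)
y(L) = 4 - 1/(6 + L)
((E + 2)*5 + y(1))**2 = ((-49/30 + 2)*5 + (23 + 4*1)/(6 + 1))**2 = ((11/30)*5 + (23 + 4)/7)**2 = (11/6 + (1/7)*27)**2 = (11/6 + 27/7)**2 = (239/42)**2 = 57121/1764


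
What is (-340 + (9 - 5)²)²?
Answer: 104976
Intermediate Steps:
(-340 + (9 - 5)²)² = (-340 + 4²)² = (-340 + 16)² = (-324)² = 104976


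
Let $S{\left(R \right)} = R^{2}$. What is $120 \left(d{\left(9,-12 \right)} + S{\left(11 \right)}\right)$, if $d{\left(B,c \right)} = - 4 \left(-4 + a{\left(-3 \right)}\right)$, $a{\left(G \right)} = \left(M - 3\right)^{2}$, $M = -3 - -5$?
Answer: $15960$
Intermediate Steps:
$M = 2$ ($M = -3 + 5 = 2$)
$a{\left(G \right)} = 1$ ($a{\left(G \right)} = \left(2 - 3\right)^{2} = \left(-1\right)^{2} = 1$)
$d{\left(B,c \right)} = 12$ ($d{\left(B,c \right)} = - 4 \left(-4 + 1\right) = \left(-4\right) \left(-3\right) = 12$)
$120 \left(d{\left(9,-12 \right)} + S{\left(11 \right)}\right) = 120 \left(12 + 11^{2}\right) = 120 \left(12 + 121\right) = 120 \cdot 133 = 15960$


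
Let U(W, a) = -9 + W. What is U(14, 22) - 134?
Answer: -129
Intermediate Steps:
U(14, 22) - 134 = (-9 + 14) - 134 = 5 - 134 = -129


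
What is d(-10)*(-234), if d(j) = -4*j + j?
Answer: -7020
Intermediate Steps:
d(j) = -3*j
d(-10)*(-234) = -3*(-10)*(-234) = 30*(-234) = -7020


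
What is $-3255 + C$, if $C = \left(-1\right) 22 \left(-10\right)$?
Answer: $-3035$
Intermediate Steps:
$C = 220$ ($C = \left(-22\right) \left(-10\right) = 220$)
$-3255 + C = -3255 + 220 = -3035$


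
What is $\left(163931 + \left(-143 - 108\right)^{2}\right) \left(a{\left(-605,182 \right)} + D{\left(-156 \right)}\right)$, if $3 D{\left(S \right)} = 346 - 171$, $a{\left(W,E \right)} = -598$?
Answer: $-122467636$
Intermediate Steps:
$D{\left(S \right)} = \frac{175}{3}$ ($D{\left(S \right)} = \frac{346 - 171}{3} = \frac{1}{3} \cdot 175 = \frac{175}{3}$)
$\left(163931 + \left(-143 - 108\right)^{2}\right) \left(a{\left(-605,182 \right)} + D{\left(-156 \right)}\right) = \left(163931 + \left(-143 - 108\right)^{2}\right) \left(-598 + \frac{175}{3}\right) = \left(163931 + \left(-251\right)^{2}\right) \left(- \frac{1619}{3}\right) = \left(163931 + 63001\right) \left(- \frac{1619}{3}\right) = 226932 \left(- \frac{1619}{3}\right) = -122467636$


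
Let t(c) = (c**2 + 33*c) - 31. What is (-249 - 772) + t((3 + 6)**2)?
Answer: 8182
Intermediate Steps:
t(c) = -31 + c**2 + 33*c
(-249 - 772) + t((3 + 6)**2) = (-249 - 772) + (-31 + ((3 + 6)**2)**2 + 33*(3 + 6)**2) = -1021 + (-31 + (9**2)**2 + 33*9**2) = -1021 + (-31 + 81**2 + 33*81) = -1021 + (-31 + 6561 + 2673) = -1021 + 9203 = 8182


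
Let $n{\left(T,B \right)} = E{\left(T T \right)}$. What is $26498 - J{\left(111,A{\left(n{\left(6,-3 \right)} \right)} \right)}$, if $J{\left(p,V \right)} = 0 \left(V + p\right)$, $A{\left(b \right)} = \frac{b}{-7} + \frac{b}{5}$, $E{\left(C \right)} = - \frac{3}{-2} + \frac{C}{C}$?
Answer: $26498$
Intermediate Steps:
$E{\left(C \right)} = \frac{5}{2}$ ($E{\left(C \right)} = \left(-3\right) \left(- \frac{1}{2}\right) + 1 = \frac{3}{2} + 1 = \frac{5}{2}$)
$n{\left(T,B \right)} = \frac{5}{2}$
$A{\left(b \right)} = \frac{2 b}{35}$ ($A{\left(b \right)} = b \left(- \frac{1}{7}\right) + b \frac{1}{5} = - \frac{b}{7} + \frac{b}{5} = \frac{2 b}{35}$)
$J{\left(p,V \right)} = 0$
$26498 - J{\left(111,A{\left(n{\left(6,-3 \right)} \right)} \right)} = 26498 - 0 = 26498 + 0 = 26498$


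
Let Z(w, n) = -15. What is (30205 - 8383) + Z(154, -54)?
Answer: 21807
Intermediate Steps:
(30205 - 8383) + Z(154, -54) = (30205 - 8383) - 15 = 21822 - 15 = 21807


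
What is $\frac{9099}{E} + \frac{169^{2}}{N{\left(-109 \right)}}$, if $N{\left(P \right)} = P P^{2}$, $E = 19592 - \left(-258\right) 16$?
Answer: $\frac{11106001951}{30718087880} \approx 0.36155$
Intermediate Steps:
$E = 23720$ ($E = 19592 - -4128 = 19592 + 4128 = 23720$)
$N{\left(P \right)} = P^{3}$
$\frac{9099}{E} + \frac{169^{2}}{N{\left(-109 \right)}} = \frac{9099}{23720} + \frac{169^{2}}{\left(-109\right)^{3}} = 9099 \cdot \frac{1}{23720} + \frac{28561}{-1295029} = \frac{9099}{23720} + 28561 \left(- \frac{1}{1295029}\right) = \frac{9099}{23720} - \frac{28561}{1295029} = \frac{11106001951}{30718087880}$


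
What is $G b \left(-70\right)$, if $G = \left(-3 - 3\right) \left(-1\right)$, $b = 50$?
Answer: $-21000$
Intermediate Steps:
$G = 6$ ($G = \left(-6\right) \left(-1\right) = 6$)
$G b \left(-70\right) = 6 \cdot 50 \left(-70\right) = 300 \left(-70\right) = -21000$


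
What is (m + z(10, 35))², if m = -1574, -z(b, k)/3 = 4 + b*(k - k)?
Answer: 2515396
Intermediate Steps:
z(b, k) = -12 (z(b, k) = -3*(4 + b*(k - k)) = -3*(4 + b*0) = -3*(4 + 0) = -3*4 = -12)
(m + z(10, 35))² = (-1574 - 12)² = (-1586)² = 2515396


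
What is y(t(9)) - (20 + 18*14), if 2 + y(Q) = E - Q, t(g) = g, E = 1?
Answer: -282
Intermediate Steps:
y(Q) = -1 - Q (y(Q) = -2 + (1 - Q) = -1 - Q)
y(t(9)) - (20 + 18*14) = (-1 - 1*9) - (20 + 18*14) = (-1 - 9) - (20 + 252) = -10 - 1*272 = -10 - 272 = -282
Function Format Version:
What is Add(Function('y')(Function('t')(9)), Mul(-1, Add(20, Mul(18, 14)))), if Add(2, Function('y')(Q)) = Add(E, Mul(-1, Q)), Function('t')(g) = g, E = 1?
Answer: -282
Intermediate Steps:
Function('y')(Q) = Add(-1, Mul(-1, Q)) (Function('y')(Q) = Add(-2, Add(1, Mul(-1, Q))) = Add(-1, Mul(-1, Q)))
Add(Function('y')(Function('t')(9)), Mul(-1, Add(20, Mul(18, 14)))) = Add(Add(-1, Mul(-1, 9)), Mul(-1, Add(20, Mul(18, 14)))) = Add(Add(-1, -9), Mul(-1, Add(20, 252))) = Add(-10, Mul(-1, 272)) = Add(-10, -272) = -282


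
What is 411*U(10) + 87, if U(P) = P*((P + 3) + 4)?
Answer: 69957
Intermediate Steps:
U(P) = P*(7 + P) (U(P) = P*((3 + P) + 4) = P*(7 + P))
411*U(10) + 87 = 411*(10*(7 + 10)) + 87 = 411*(10*17) + 87 = 411*170 + 87 = 69870 + 87 = 69957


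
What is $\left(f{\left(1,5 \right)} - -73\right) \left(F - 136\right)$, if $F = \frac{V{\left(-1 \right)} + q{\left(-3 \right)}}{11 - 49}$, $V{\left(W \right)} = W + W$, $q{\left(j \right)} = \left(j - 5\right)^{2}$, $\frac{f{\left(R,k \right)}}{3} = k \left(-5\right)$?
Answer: $\frac{5230}{19} \approx 275.26$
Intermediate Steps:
$f{\left(R,k \right)} = - 15 k$ ($f{\left(R,k \right)} = 3 k \left(-5\right) = 3 \left(- 5 k\right) = - 15 k$)
$q{\left(j \right)} = \left(-5 + j\right)^{2}$
$V{\left(W \right)} = 2 W$
$F = - \frac{31}{19}$ ($F = \frac{2 \left(-1\right) + \left(-5 - 3\right)^{2}}{11 - 49} = \frac{-2 + \left(-8\right)^{2}}{-38} = \left(-2 + 64\right) \left(- \frac{1}{38}\right) = 62 \left(- \frac{1}{38}\right) = - \frac{31}{19} \approx -1.6316$)
$\left(f{\left(1,5 \right)} - -73\right) \left(F - 136\right) = \left(\left(-15\right) 5 - -73\right) \left(- \frac{31}{19} - 136\right) = \left(-75 + 73\right) \left(- \frac{2615}{19}\right) = \left(-2\right) \left(- \frac{2615}{19}\right) = \frac{5230}{19}$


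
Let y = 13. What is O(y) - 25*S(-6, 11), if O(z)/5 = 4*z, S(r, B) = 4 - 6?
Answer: 310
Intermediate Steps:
S(r, B) = -2
O(z) = 20*z (O(z) = 5*(4*z) = 20*z)
O(y) - 25*S(-6, 11) = 20*13 - 25*(-2) = 260 + 50 = 310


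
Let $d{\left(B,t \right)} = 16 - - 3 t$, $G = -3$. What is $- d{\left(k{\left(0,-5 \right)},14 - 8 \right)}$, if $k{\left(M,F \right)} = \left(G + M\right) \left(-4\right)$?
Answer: $-34$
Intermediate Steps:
$k{\left(M,F \right)} = 12 - 4 M$ ($k{\left(M,F \right)} = \left(-3 + M\right) \left(-4\right) = 12 - 4 M$)
$d{\left(B,t \right)} = 16 + 3 t$
$- d{\left(k{\left(0,-5 \right)},14 - 8 \right)} = - (16 + 3 \left(14 - 8\right)) = - (16 + 3 \cdot 6) = - (16 + 18) = \left(-1\right) 34 = -34$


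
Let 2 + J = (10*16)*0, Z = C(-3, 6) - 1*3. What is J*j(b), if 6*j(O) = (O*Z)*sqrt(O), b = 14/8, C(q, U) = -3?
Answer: 7*sqrt(7)/4 ≈ 4.6301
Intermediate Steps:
b = 7/4 (b = 14*(1/8) = 7/4 ≈ 1.7500)
Z = -6 (Z = -3 - 1*3 = -3 - 3 = -6)
j(O) = -O**(3/2) (j(O) = ((O*(-6))*sqrt(O))/6 = ((-6*O)*sqrt(O))/6 = (-6*O**(3/2))/6 = -O**(3/2))
J = -2 (J = -2 + (10*16)*0 = -2 + 160*0 = -2 + 0 = -2)
J*j(b) = -(-2)*(7/4)**(3/2) = -(-2)*7*sqrt(7)/8 = -(-7)*sqrt(7)/4 = 7*sqrt(7)/4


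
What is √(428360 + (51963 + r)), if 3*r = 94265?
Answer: √4605702/3 ≈ 715.36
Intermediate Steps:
r = 94265/3 (r = (⅓)*94265 = 94265/3 ≈ 31422.)
√(428360 + (51963 + r)) = √(428360 + (51963 + 94265/3)) = √(428360 + 250154/3) = √(1535234/3) = √4605702/3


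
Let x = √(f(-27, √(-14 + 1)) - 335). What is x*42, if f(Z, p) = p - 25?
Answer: 42*√(-360 + I*√13) ≈ 3.9906 + 796.9*I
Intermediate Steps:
f(Z, p) = -25 + p
x = √(-360 + I*√13) (x = √((-25 + √(-14 + 1)) - 335) = √((-25 + √(-13)) - 335) = √((-25 + I*√13) - 335) = √(-360 + I*√13) ≈ 0.09501 + 18.974*I)
x*42 = √(-360 + I*√13)*42 = 42*√(-360 + I*√13)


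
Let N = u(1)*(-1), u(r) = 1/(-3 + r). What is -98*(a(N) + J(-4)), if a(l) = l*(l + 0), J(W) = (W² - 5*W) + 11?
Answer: -9261/2 ≈ -4630.5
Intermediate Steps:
J(W) = 11 + W² - 5*W
N = ½ (N = -1/(-3 + 1) = -1/(-2) = -½*(-1) = ½ ≈ 0.50000)
a(l) = l² (a(l) = l*l = l²)
-98*(a(N) + J(-4)) = -98*((½)² + (11 + (-4)² - 5*(-4))) = -98*(¼ + (11 + 16 + 20)) = -98*(¼ + 47) = -98*189/4 = -9261/2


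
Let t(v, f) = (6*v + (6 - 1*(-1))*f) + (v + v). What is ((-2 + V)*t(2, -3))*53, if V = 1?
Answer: 265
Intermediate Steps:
t(v, f) = 7*f + 8*v (t(v, f) = (6*v + (6 + 1)*f) + 2*v = (6*v + 7*f) + 2*v = 7*f + 8*v)
((-2 + V)*t(2, -3))*53 = ((-2 + 1)*(7*(-3) + 8*2))*53 = -(-21 + 16)*53 = -1*(-5)*53 = 5*53 = 265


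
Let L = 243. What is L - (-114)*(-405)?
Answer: -45927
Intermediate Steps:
L - (-114)*(-405) = 243 - (-114)*(-405) = 243 - 114*405 = 243 - 46170 = -45927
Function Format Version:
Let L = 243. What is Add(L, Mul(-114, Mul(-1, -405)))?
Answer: -45927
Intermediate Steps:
Add(L, Mul(-114, Mul(-1, -405))) = Add(243, Mul(-114, Mul(-1, -405))) = Add(243, Mul(-114, 405)) = Add(243, -46170) = -45927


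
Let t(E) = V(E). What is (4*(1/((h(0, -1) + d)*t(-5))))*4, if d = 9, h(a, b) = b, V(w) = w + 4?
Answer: -2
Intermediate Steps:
V(w) = 4 + w
t(E) = 4 + E
(4*(1/((h(0, -1) + d)*t(-5))))*4 = (4*(1/((-1 + 9)*(4 - 5))))*4 = (4*(1/(8*(-1))))*4 = (4*((1/8)*(-1)))*4 = (4*(-1/8))*4 = -1/2*4 = -2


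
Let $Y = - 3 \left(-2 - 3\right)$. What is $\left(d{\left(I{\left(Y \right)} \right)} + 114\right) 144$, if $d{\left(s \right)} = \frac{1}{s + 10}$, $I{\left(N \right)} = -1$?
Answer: $16432$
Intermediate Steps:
$Y = 15$ ($Y = \left(-3\right) \left(-5\right) = 15$)
$d{\left(s \right)} = \frac{1}{10 + s}$
$\left(d{\left(I{\left(Y \right)} \right)} + 114\right) 144 = \left(\frac{1}{10 - 1} + 114\right) 144 = \left(\frac{1}{9} + 114\right) 144 = \frac{1027}{9} \cdot 144 = 16432$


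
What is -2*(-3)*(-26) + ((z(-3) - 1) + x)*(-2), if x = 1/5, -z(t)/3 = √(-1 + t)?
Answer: -772/5 + 12*I ≈ -154.4 + 12.0*I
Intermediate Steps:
z(t) = -3*√(-1 + t)
x = ⅕ ≈ 0.20000
-2*(-3)*(-26) + ((z(-3) - 1) + x)*(-2) = -2*(-3)*(-26) + ((-3*√(-1 - 3) - 1) + ⅕)*(-2) = 6*(-26) + ((-6*I - 1) + ⅕)*(-2) = -156 + ((-6*I - 1) + ⅕)*(-2) = -156 + ((-1 - 6*I) + ⅕)*(-2) = -156 + (-⅘ - 6*I)*(-2) = -156 + (8/5 + 12*I) = -772/5 + 12*I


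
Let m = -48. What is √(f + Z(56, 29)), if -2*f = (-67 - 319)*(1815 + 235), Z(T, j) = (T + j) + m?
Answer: √395687 ≈ 629.04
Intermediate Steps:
Z(T, j) = -48 + T + j (Z(T, j) = (T + j) - 48 = -48 + T + j)
f = 395650 (f = -(-67 - 319)*(1815 + 235)/2 = -(-193)*2050 = -½*(-791300) = 395650)
√(f + Z(56, 29)) = √(395650 + (-48 + 56 + 29)) = √(395650 + 37) = √395687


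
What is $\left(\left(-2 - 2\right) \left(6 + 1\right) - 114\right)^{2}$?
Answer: $20164$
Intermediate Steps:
$\left(\left(-2 - 2\right) \left(6 + 1\right) - 114\right)^{2} = \left(\left(-2 - 2\right) 7 - 114\right)^{2} = \left(\left(-4\right) 7 - 114\right)^{2} = \left(-28 - 114\right)^{2} = \left(-142\right)^{2} = 20164$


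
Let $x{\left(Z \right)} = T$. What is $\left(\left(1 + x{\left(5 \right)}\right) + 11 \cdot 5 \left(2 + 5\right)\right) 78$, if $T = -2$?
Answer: $29952$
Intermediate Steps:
$x{\left(Z \right)} = -2$
$\left(\left(1 + x{\left(5 \right)}\right) + 11 \cdot 5 \left(2 + 5\right)\right) 78 = \left(\left(1 - 2\right) + 11 \cdot 5 \left(2 + 5\right)\right) 78 = \left(-1 + 11 \cdot 5 \cdot 7\right) 78 = \left(-1 + 11 \cdot 35\right) 78 = \left(-1 + 385\right) 78 = 384 \cdot 78 = 29952$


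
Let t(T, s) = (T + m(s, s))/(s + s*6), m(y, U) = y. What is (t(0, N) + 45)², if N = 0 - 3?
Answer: 99856/49 ≈ 2037.9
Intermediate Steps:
N = -3
t(T, s) = (T + s)/(7*s) (t(T, s) = (T + s)/(s + s*6) = (T + s)/(s + 6*s) = (T + s)/((7*s)) = (T + s)*(1/(7*s)) = (T + s)/(7*s))
(t(0, N) + 45)² = ((⅐)*(0 - 3)/(-3) + 45)² = ((⅐)*(-⅓)*(-3) + 45)² = (⅐ + 45)² = (316/7)² = 99856/49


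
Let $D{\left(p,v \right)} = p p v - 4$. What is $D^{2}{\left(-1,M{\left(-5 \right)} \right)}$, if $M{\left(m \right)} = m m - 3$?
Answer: $324$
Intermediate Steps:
$M{\left(m \right)} = -3 + m^{2}$ ($M{\left(m \right)} = m^{2} - 3 = -3 + m^{2}$)
$D{\left(p,v \right)} = -4 + v p^{2}$ ($D{\left(p,v \right)} = p^{2} v - 4 = v p^{2} - 4 = -4 + v p^{2}$)
$D^{2}{\left(-1,M{\left(-5 \right)} \right)} = \left(-4 + \left(-3 + \left(-5\right)^{2}\right) \left(-1\right)^{2}\right)^{2} = \left(-4 + \left(-3 + 25\right) 1\right)^{2} = \left(-4 + 22 \cdot 1\right)^{2} = \left(-4 + 22\right)^{2} = 18^{2} = 324$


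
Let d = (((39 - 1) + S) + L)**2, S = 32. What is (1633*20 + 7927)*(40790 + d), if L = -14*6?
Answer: 1663498782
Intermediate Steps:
L = -84
d = 196 (d = (((39 - 1) + 32) - 84)**2 = ((38 + 32) - 84)**2 = (70 - 84)**2 = (-14)**2 = 196)
(1633*20 + 7927)*(40790 + d) = (1633*20 + 7927)*(40790 + 196) = (32660 + 7927)*40986 = 40587*40986 = 1663498782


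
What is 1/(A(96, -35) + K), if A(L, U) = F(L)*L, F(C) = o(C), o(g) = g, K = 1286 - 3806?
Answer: 1/6696 ≈ 0.00014934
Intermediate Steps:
K = -2520
F(C) = C
A(L, U) = L² (A(L, U) = L*L = L²)
1/(A(96, -35) + K) = 1/(96² - 2520) = 1/(9216 - 2520) = 1/6696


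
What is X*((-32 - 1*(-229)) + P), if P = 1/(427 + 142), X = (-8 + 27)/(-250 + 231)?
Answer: -112094/569 ≈ -197.00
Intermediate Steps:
X = -1 (X = 19/(-19) = 19*(-1/19) = -1)
P = 1/569 ≈ 0.0017575
X*((-32 - 1*(-229)) + P) = -((-32 - 1*(-229)) + 1/569) = -((-32 + 229) + 1/569) = -(197 + 1/569) = -1*112094/569 = -112094/569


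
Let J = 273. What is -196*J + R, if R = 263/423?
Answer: -22633621/423 ≈ -53507.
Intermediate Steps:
R = 263/423 (R = 263*(1/423) = 263/423 ≈ 0.62175)
-196*J + R = -196*273 + 263/423 = -53508 + 263/423 = -22633621/423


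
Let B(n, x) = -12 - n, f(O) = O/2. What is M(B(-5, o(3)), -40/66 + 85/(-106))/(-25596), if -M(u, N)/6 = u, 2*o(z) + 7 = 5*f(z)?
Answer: -7/4266 ≈ -0.0016409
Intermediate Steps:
f(O) = O/2 (f(O) = O*(½) = O/2)
o(z) = -7/2 + 5*z/4 (o(z) = -7/2 + (5*(z/2))/2 = -7/2 + (5*z/2)/2 = -7/2 + 5*z/4)
M(u, N) = -6*u
M(B(-5, o(3)), -40/66 + 85/(-106))/(-25596) = -6*(-12 - 1*(-5))/(-25596) = -6*(-12 + 5)*(-1/25596) = -6*(-7)*(-1/25596) = 42*(-1/25596) = -7/4266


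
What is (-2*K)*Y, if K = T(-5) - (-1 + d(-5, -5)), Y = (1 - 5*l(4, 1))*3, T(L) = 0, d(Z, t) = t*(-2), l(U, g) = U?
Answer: -1026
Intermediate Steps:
d(Z, t) = -2*t
Y = -57 (Y = (1 - 5*4)*3 = (1 - 20)*3 = -19*3 = -57)
K = -9 (K = 0 - (-1 - 2*(-5)) = 0 - (-1 + 10) = 0 - 1*9 = 0 - 9 = -9)
(-2*K)*Y = -2*(-9)*(-57) = 18*(-57) = -1026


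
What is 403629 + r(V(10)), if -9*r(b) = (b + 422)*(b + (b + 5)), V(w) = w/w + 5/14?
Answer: 19760040/49 ≈ 4.0327e+5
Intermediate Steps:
V(w) = 19/14 (V(w) = 1 + 5*(1/14) = 1 + 5/14 = 19/14)
r(b) = -(5 + 2*b)*(422 + b)/9 (r(b) = -(b + 422)*(b + (b + 5))/9 = -(422 + b)*(b + (5 + b))/9 = -(422 + b)*(5 + 2*b)/9 = -(5 + 2*b)*(422 + b)/9)
403629 + r(V(10)) = 403629 + (-2110/9 - 283/3*19/14 - 2*(19/14)**2/9) = 403629 + (-2110/9 - 5377/42 - 2/9*361/196) = 403629 + (-2110/9 - 5377/42 - 361/882) = 403629 - 17781/49 = 19760040/49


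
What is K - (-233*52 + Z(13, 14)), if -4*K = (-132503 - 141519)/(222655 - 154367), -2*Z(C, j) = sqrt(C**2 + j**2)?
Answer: 1654891827/136576 + sqrt(365)/2 ≈ 12127.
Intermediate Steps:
Z(C, j) = -sqrt(C**2 + j**2)/2
K = 137011/136576 (K = -(-132503 - 141519)/(4*(222655 - 154367)) = -(-137011)/(2*68288) = -1/4*(-137011/34144) = 137011/136576 ≈ 1.0032)
K - (-233*52 + Z(13, 14)) = 137011/136576 - (-233*52 - sqrt(13**2 + 14**2)/2) = 137011/136576 - (-12116 - sqrt(169 + 196)/2) = 137011/136576 - (-12116 - sqrt(365)/2) = 137011/136576 + (12116 + sqrt(365)/2) = 1654891827/136576 + sqrt(365)/2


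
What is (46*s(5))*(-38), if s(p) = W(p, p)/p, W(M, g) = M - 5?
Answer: 0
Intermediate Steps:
W(M, g) = -5 + M
s(p) = (-5 + p)/p
(46*s(5))*(-38) = (46*((-5 + 5)/5))*(-38) = (46*((⅕)*0))*(-38) = (46*0)*(-38) = 0*(-38) = 0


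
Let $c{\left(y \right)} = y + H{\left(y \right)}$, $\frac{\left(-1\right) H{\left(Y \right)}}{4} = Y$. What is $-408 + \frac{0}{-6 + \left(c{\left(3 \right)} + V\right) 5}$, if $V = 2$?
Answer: $-408$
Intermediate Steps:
$H{\left(Y \right)} = - 4 Y$
$c{\left(y \right)} = - 3 y$ ($c{\left(y \right)} = y - 4 y = - 3 y$)
$-408 + \frac{0}{-6 + \left(c{\left(3 \right)} + V\right) 5} = -408 + \frac{0}{-6 + \left(\left(-3\right) 3 + 2\right) 5} = -408 + \frac{0}{-6 + \left(-9 + 2\right) 5} = -408 + \frac{0}{-6 - 35} = -408 + \frac{0}{-41} = -408 + 0 \left(- \frac{1}{41}\right) = -408 + 0 = -408$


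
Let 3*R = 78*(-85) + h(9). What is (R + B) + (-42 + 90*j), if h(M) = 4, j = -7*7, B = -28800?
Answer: -106382/3 ≈ -35461.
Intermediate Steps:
j = -49
R = -6626/3 (R = (78*(-85) + 4)/3 = (-6630 + 4)/3 = (1/3)*(-6626) = -6626/3 ≈ -2208.7)
(R + B) + (-42 + 90*j) = (-6626/3 - 28800) + (-42 + 90*(-49)) = -93026/3 + (-42 - 4410) = -93026/3 - 4452 = -106382/3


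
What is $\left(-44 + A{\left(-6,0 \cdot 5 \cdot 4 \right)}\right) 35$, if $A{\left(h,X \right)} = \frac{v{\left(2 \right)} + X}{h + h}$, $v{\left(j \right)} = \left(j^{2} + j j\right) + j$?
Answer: $- \frac{9415}{6} \approx -1569.2$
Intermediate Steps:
$v{\left(j \right)} = j + 2 j^{2}$ ($v{\left(j \right)} = \left(j^{2} + j^{2}\right) + j = 2 j^{2} + j = j + 2 j^{2}$)
$A{\left(h,X \right)} = \frac{10 + X}{2 h}$ ($A{\left(h,X \right)} = \frac{2 \left(1 + 2 \cdot 2\right) + X}{h + h} = \frac{2 \left(1 + 4\right) + X}{2 h} = \left(2 \cdot 5 + X\right) \frac{1}{2 h} = \left(10 + X\right) \frac{1}{2 h} = \frac{10 + X}{2 h}$)
$\left(-44 + A{\left(-6,0 \cdot 5 \cdot 4 \right)}\right) 35 = \left(-44 + \frac{10 + 0 \cdot 5 \cdot 4}{2 \left(-6\right)}\right) 35 = \left(-44 + \frac{1}{2} \left(- \frac{1}{6}\right) \left(10 + 0 \cdot 4\right)\right) 35 = \left(-44 + \frac{1}{2} \left(- \frac{1}{6}\right) \left(10 + 0\right)\right) 35 = \left(-44 + \frac{1}{2} \left(- \frac{1}{6}\right) 10\right) 35 = \left(-44 - \frac{5}{6}\right) 35 = \left(- \frac{269}{6}\right) 35 = - \frac{9415}{6}$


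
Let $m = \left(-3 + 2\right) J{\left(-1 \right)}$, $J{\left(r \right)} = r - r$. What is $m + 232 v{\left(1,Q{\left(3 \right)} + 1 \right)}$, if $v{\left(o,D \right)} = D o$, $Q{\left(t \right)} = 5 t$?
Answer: $3712$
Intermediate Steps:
$J{\left(r \right)} = 0$
$m = 0$ ($m = \left(-3 + 2\right) 0 = \left(-1\right) 0 = 0$)
$m + 232 v{\left(1,Q{\left(3 \right)} + 1 \right)} = 0 + 232 \left(5 \cdot 3 + 1\right) 1 = 0 + 232 \left(15 + 1\right) 1 = 0 + 232 \cdot 16 \cdot 1 = 0 + 232 \cdot 16 = 0 + 3712 = 3712$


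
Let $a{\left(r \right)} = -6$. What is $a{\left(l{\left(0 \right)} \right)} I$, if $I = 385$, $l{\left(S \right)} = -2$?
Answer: $-2310$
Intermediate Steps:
$a{\left(l{\left(0 \right)} \right)} I = \left(-6\right) 385 = -2310$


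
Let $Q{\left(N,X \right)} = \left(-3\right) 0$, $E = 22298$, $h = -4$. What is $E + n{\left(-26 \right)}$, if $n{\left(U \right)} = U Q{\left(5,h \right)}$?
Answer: $22298$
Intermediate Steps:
$Q{\left(N,X \right)} = 0$
$n{\left(U \right)} = 0$ ($n{\left(U \right)} = U 0 = 0$)
$E + n{\left(-26 \right)} = 22298 + 0 = 22298$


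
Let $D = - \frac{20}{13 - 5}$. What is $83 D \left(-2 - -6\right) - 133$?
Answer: $-963$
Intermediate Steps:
$D = - \frac{5}{2}$ ($D = - \frac{20}{8} = \left(-20\right) \frac{1}{8} = - \frac{5}{2} \approx -2.5$)
$83 D \left(-2 - -6\right) - 133 = 83 \left(- \frac{5 \left(-2 - -6\right)}{2}\right) - 133 = 83 \left(- \frac{5 \left(-2 + 6\right)}{2}\right) - 133 = 83 \left(\left(- \frac{5}{2}\right) 4\right) - 133 = 83 \left(-10\right) - 133 = -830 - 133 = -963$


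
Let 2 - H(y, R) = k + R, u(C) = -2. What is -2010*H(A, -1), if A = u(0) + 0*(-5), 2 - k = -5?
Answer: 8040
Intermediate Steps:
k = 7 (k = 2 - 1*(-5) = 2 + 5 = 7)
A = -2 (A = -2 + 0*(-5) = -2 + 0 = -2)
H(y, R) = -5 - R (H(y, R) = 2 - (7 + R) = 2 + (-7 - R) = -5 - R)
-2010*H(A, -1) = -2010*(-5 - 1*(-1)) = -2010*(-5 + 1) = -2010*(-4) = 8040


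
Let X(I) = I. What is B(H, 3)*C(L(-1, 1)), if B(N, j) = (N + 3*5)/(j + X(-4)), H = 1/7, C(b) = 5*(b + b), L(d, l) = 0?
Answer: 0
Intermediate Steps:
C(b) = 10*b (C(b) = 5*(2*b) = 10*b)
H = 1/7 ≈ 0.14286
B(N, j) = (15 + N)/(-4 + j) (B(N, j) = (N + 3*5)/(j - 4) = (N + 15)/(-4 + j) = (15 + N)/(-4 + j))
B(H, 3)*C(L(-1, 1)) = ((15 + 1/7)/(-4 + 3))*(10*0) = ((106/7)/(-1))*0 = -1*106/7*0 = -106/7*0 = 0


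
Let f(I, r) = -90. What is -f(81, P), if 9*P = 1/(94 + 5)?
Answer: 90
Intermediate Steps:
P = 1/891 (P = 1/(9*(94 + 5)) = (⅑)/99 = (⅑)*(1/99) = 1/891 ≈ 0.0011223)
-f(81, P) = -1*(-90) = 90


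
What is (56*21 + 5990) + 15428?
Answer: 22594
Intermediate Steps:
(56*21 + 5990) + 15428 = (1176 + 5990) + 15428 = 7166 + 15428 = 22594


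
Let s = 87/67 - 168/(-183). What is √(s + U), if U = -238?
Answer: I*√3938425289/4087 ≈ 15.355*I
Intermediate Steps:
s = 9059/4087 (s = 87*(1/67) - 168*(-1/183) = 87/67 + 56/61 = 9059/4087 ≈ 2.2165)
√(s + U) = √(9059/4087 - 238) = √(-963647/4087) = I*√3938425289/4087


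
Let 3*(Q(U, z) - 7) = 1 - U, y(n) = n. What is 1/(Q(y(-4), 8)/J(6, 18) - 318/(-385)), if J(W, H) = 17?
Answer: 19635/26228 ≈ 0.74863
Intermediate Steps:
Q(U, z) = 22/3 - U/3 (Q(U, z) = 7 + (1 - U)/3 = 7 + (⅓ - U/3) = 22/3 - U/3)
1/(Q(y(-4), 8)/J(6, 18) - 318/(-385)) = 1/((22/3 - ⅓*(-4))/17 - 318/(-385)) = 1/((22/3 + 4/3)*(1/17) - 318*(-1/385)) = 1/((26/3)*(1/17) + 318/385) = 1/(26/51 + 318/385) = 1/(26228/19635) = 19635/26228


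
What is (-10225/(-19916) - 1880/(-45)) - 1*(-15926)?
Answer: 2862220385/179244 ≈ 15968.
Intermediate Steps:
(-10225/(-19916) - 1880/(-45)) - 1*(-15926) = (-10225*(-1/19916) - 1880*(-1/45)) + 15926 = (10225/19916 + 376/9) + 15926 = 7580441/179244 + 15926 = 2862220385/179244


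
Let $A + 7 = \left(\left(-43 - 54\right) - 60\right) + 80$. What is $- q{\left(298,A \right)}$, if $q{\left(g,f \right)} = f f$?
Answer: $-7056$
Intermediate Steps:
$A = -84$ ($A = -7 + \left(\left(\left(-43 - 54\right) - 60\right) + 80\right) = -7 + \left(\left(-97 - 60\right) + 80\right) = -7 + \left(-157 + 80\right) = -7 - 77 = -84$)
$q{\left(g,f \right)} = f^{2}$
$- q{\left(298,A \right)} = - \left(-84\right)^{2} = \left(-1\right) 7056 = -7056$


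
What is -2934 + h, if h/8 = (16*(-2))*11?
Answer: -5750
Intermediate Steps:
h = -2816 (h = 8*((16*(-2))*11) = 8*(-32*11) = 8*(-352) = -2816)
-2934 + h = -2934 - 2816 = -5750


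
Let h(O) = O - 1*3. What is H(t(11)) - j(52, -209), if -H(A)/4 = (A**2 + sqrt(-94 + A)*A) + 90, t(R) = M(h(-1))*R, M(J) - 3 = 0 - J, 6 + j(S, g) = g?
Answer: -23861 - 308*I*sqrt(17) ≈ -23861.0 - 1269.9*I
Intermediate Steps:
j(S, g) = -6 + g
h(O) = -3 + O (h(O) = O - 3 = -3 + O)
M(J) = 3 - J (M(J) = 3 + (0 - J) = 3 - J)
t(R) = 7*R (t(R) = (3 - (-3 - 1))*R = (3 - 1*(-4))*R = (3 + 4)*R = 7*R)
H(A) = -360 - 4*A**2 - 4*A*sqrt(-94 + A) (H(A) = -4*((A**2 + sqrt(-94 + A)*A) + 90) = -4*((A**2 + A*sqrt(-94 + A)) + 90) = -4*(90 + A**2 + A*sqrt(-94 + A)) = -360 - 4*A**2 - 4*A*sqrt(-94 + A))
H(t(11)) - j(52, -209) = (-360 - 4*(7*11)**2 - 4*7*11*sqrt(-94 + 7*11)) - (-6 - 209) = (-360 - 4*77**2 - 4*77*sqrt(-94 + 77)) - 1*(-215) = (-360 - 4*5929 - 4*77*sqrt(-17)) + 215 = (-360 - 23716 - 4*77*I*sqrt(17)) + 215 = (-360 - 23716 - 308*I*sqrt(17)) + 215 = (-24076 - 308*I*sqrt(17)) + 215 = -23861 - 308*I*sqrt(17)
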